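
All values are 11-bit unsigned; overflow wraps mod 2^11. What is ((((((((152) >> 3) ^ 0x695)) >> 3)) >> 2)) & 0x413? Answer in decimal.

152 = 00010011000
→ >> 3 → 00000010011 = 19
0x695 = 11010010101
→ ^ → 11010000110 = 1670
→ >> 3 → 00011010000 = 208
→ >> 2 → 00000110100 = 52
0x413 = 10000010011
→ & → 00000010000 = 16

16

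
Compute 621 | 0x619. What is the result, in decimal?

621 = 01001101101
0x619 = 11000011001
 OR → 11001111101 = 1661

1661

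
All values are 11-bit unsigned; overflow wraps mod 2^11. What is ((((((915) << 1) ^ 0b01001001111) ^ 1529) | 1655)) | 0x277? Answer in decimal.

915 = 01110010011
→ << 1 (mod 2^11) → 11100100110 = 1830
0b01001001111 = 01001001111
→ ^ → 10101101001 = 1385
1529 = 10111111001
→ ^ → 00010010000 = 144
1655 = 11001110111
→ | → 11011110111 = 1783
0x277 = 01001110111
→ | → 11011110111 = 1783

1783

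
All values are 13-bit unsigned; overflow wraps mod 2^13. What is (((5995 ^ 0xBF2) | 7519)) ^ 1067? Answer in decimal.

5995 = 1011101101011
0xBF2 = 0101111110010
→ ^ → 1110010011001 = 7321
7519 = 1110101011111
→ | → 1110111011111 = 7647
1067 = 0010000101011
→ ^ → 1100111110100 = 6644

6644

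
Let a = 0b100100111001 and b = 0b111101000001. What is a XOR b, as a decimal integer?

1656

a = 100100111001
b = 111101000001
XOR → 011001111000 = 1656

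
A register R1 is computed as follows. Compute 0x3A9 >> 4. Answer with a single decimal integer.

0x3A9 = 1110101001
shift right by 4 → 0000111010 = 58
(equivalently, floor(937 / 16))

58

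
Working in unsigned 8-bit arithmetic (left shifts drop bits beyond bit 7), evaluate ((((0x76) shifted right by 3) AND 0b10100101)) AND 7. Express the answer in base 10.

0x76 = 01110110
→ shifted right by 3 → 00001110 = 14
0b10100101 = 10100101
→ AND → 00000100 = 4
7 = 00000111
→ AND → 00000100 = 4

4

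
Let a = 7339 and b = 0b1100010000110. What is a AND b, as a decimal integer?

7339 = 1110010101011
b = 1100010000110
AND → 1100010000010 = 6274

6274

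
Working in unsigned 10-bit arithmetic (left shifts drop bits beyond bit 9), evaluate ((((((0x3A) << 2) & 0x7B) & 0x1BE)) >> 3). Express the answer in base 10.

5

0x3A = 0000111010
→ << 2 (mod 2^10) → 0011101000 = 232
0x7B = 0001111011
→ & → 0001101000 = 104
0x1BE = 0110111110
→ & → 0000101000 = 40
→ >> 3 → 0000000101 = 5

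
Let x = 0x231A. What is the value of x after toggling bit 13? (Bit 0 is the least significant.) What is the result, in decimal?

x = 10001100011010
bit 13 is currently 1; toggle it via x ^ (1 << 13) = x ^ 8192
→ 00001100011010 = 794

794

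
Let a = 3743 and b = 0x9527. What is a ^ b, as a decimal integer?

3743 = 0000111010011111
0x9527 = 1001010100100111
XOR → 1001101110111000 = 39864

39864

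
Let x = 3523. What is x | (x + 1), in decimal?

3527

x = 110111000011 = 3523
x + 1 = 110111000100
OR    = 110111000111 = 3527
(x | (x + 1) sets the lowest cleared bit.)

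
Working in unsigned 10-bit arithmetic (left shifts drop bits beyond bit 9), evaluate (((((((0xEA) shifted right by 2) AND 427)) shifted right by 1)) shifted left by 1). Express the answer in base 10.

42

0xEA = 0011101010
→ shifted right by 2 → 0000111010 = 58
427 = 0110101011
→ AND → 0000101010 = 42
→ shifted right by 1 → 0000010101 = 21
→ shifted left by 1 (mod 2^10) → 0000101010 = 42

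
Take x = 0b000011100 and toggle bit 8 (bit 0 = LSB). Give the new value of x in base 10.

284

x = 000011100
bit 8 is currently 0; toggle it via x ^ (1 << 8) = x ^ 256
→ 100011100 = 284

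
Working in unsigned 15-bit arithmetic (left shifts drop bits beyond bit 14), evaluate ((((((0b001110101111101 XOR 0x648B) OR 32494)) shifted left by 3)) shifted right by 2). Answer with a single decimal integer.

8188

0b001110101111101 = 001110101111101
0x648B = 110010010001011
→ XOR → 111100111110110 = 31222
32494 = 111111011101110
→ OR → 111111111111110 = 32766
→ shifted left by 3 (mod 2^15) → 111111111110000 = 32752
→ shifted right by 2 → 001111111111100 = 8188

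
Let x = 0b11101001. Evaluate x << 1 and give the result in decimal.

466

x = 011101001
shift left by 1 → 111010010 = 466
(equivalently, 233 × 2^1 = 233 × 2)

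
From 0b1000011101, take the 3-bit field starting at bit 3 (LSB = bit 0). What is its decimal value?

v = 1000011101
Shift right by 3: 1000011
Mask low 3 bits: 011 = 3

3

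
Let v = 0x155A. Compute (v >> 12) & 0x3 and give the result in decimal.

v = 001010101011010
Shift right by 12: 001
Mask low 2 bits: 01 = 1

1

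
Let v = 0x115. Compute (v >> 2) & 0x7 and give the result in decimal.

5

v = 0100010101
Shift right by 2: 01000101
Mask low 3 bits: 101 = 5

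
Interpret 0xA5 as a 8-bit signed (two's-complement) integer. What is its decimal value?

pattern = 10100101 (MSB is 1 ⇒ negative)
Invert: 01011010, add 1 → 01011011 = 91, so the value is -91.
(Equivalently: 165 - 2^8 = 165 - 256 = -91.)

-91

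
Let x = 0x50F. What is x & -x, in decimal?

x = 10100001111 = 1295
-x (two's complement) = …01011110001
AND   = 00000000001 = 1
(x & -x isolates the lowest set bit of x.)

1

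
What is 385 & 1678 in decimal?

128

385 = 00110000001
1678 = 11010001110
AND → 00010000000 = 128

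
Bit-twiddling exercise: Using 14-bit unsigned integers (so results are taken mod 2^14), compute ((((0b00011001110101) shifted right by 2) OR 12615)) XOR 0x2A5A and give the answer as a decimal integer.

0b00011001110101 = 00011001110101
→ shifted right by 2 → 00000110011101 = 413
12615 = 11000101000111
→ OR → 11000111011111 = 12767
0x2A5A = 10101001011010
→ XOR → 01101110000101 = 7045

7045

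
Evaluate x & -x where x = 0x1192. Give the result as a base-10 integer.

x = 1000110010010 = 4498
-x (two's complement) = …0111001101110
AND   = 0000000000010 = 2
(x & -x isolates the lowest set bit of x.)

2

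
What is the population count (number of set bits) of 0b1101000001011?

n = 1101000001011
Count the 1s: 1 + 1 + 1 + 1 + 1 + 1 = 6

6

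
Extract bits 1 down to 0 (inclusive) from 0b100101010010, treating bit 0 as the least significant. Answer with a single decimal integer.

v = 100101010010
Shift right by 0: 100101010010
Mask low 2 bits: 10 = 2

2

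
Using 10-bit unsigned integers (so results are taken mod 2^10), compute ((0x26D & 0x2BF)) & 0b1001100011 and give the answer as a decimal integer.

545

0x26D = 1001101101
0x2BF = 1010111111
→ & → 1000101101 = 557
0b1001100011 = 1001100011
→ & → 1000100001 = 545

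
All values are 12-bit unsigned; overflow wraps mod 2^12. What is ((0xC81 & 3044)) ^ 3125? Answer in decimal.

1205

0xC81 = 110010000001
3044 = 101111100100
→ & → 100010000000 = 2176
3125 = 110000110101
→ ^ → 010010110101 = 1205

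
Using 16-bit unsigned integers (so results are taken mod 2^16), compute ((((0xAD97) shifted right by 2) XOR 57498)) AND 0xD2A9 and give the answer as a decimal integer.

49833

0xAD97 = 1010110110010111
→ shifted right by 2 → 0010101101100101 = 11109
57498 = 1110000010011010
→ XOR → 1100101111111111 = 52223
0xD2A9 = 1101001010101001
→ AND → 1100001010101001 = 49833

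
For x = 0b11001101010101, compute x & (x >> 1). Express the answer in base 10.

4352

x = 11001101010101 = 13141
x>>1 = 01100110101010
AND  = 01000100000000 = 4352
(x & (x >> 1) has a 1 wherever x has two consecutive 1 bits.)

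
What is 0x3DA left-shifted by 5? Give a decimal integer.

31552

0x3DA = 000001111011010
shift left by 5 → 111101101000000 = 31552
(equivalently, 986 × 2^5 = 986 × 32)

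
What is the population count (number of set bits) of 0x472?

5

0x472 = 10001110010
Count the 1s: 1 + 1 + 1 + 1 + 1 = 5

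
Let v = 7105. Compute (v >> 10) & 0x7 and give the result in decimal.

6

v = 1101111000001
Shift right by 10: 110
Mask low 3 bits: 110 = 6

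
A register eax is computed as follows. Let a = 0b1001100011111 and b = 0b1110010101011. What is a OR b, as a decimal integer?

8127

a = 1001100011111
b = 1110010101011
 OR → 1111110111111 = 8127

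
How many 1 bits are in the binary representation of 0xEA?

5

0xEA = 11101010
Count the 1s: 1 + 1 + 1 + 1 + 1 = 5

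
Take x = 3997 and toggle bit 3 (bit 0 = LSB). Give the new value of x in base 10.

3989

x = 0111110011101
bit 3 is currently 1; toggle it via x ^ (1 << 3) = x ^ 8
→ 0111110010101 = 3989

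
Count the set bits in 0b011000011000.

n = 11000011000
Count the 1s: 1 + 1 + 1 + 1 = 4

4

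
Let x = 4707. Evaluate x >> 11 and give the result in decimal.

2

4707 = 1001001100011
shift right by 11 → 0000000000010 = 2
(equivalently, floor(4707 / 2048))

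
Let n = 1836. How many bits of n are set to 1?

1836 = 11100101100
Count the 1s: 1 + 1 + 1 + 1 + 1 + 1 = 6

6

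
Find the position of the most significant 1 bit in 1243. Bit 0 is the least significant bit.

10

1243 = 10011011011
The topmost 1 is at position 10 (since 2^10 = 1024 ≤ 1243 < 2048).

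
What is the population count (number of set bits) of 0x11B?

0x11B = 100011011
Count the 1s: 1 + 1 + 1 + 1 + 1 = 5

5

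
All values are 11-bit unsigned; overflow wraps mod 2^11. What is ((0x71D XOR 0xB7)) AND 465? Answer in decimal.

0x71D = 11100011101
0xB7 = 00010110111
→ XOR → 11110101010 = 1962
465 = 00111010001
→ AND → 00110000000 = 384

384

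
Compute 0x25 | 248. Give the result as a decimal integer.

0x25 = 00100101
248 = 11111000
 OR → 11111101 = 253

253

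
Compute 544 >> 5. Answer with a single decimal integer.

544 = 1000100000
shift right by 5 → 0000010001 = 17
(equivalently, floor(544 / 32))

17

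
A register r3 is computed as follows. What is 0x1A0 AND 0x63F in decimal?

32

0x1A0 = 00110100000
0x63F = 11000111111
AND → 00000100000 = 32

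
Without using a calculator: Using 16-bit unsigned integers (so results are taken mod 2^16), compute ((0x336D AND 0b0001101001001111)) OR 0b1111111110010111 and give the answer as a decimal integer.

65503

0x336D = 0011001101101101
0b0001101001001111 = 0001101001001111
→ AND → 0001001001001101 = 4685
0b1111111110010111 = 1111111110010111
→ OR → 1111111111011111 = 65503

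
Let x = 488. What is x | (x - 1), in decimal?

x = 111101000 = 488
x - 1 = 111100111
OR    = 111101111 = 495
(x | (x - 1) sets all bits below the lowest set bit.)

495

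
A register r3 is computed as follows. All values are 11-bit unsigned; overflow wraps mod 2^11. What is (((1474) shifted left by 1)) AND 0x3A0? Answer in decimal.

896

1474 = 10111000010
→ shifted left by 1 (mod 2^11) → 01110000100 = 900
0x3A0 = 01110100000
→ AND → 01110000000 = 896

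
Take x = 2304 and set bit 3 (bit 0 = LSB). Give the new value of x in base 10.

x = 100100000000
bit 3 is currently 0; set it via x | (1 << 3) = x | 8
→ 100100001000 = 2312

2312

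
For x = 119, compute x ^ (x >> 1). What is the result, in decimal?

76

x = 1110111 = 119
x>>1 = 0111011
XOR  = 1001100 = 76
(x ^ (x >> 1) gives the standard binary-reflected Gray code of x.)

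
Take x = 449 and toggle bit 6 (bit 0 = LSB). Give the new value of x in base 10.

x = 00111000001
bit 6 is currently 1; toggle it via x ^ (1 << 6) = x ^ 64
→ 00110000001 = 385

385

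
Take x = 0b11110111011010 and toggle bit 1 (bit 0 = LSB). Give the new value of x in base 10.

x = 11110111011010
bit 1 is currently 1; toggle it via x ^ (1 << 1) = x ^ 2
→ 11110111011000 = 15832

15832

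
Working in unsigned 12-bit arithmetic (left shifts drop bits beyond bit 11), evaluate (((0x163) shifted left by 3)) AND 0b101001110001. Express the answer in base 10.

0x163 = 000101100011
→ shifted left by 3 (mod 2^12) → 101100011000 = 2840
0b101001110001 = 101001110001
→ AND → 101000010000 = 2576

2576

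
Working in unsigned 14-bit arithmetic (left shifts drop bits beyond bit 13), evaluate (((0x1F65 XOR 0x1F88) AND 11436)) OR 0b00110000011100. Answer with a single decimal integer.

0x1F65 = 01111101100101
0x1F88 = 01111110001000
→ XOR → 00000011101101 = 237
11436 = 10110010101100
→ AND → 00000010101100 = 172
0b00110000011100 = 00110000011100
→ OR → 00110010111100 = 3260

3260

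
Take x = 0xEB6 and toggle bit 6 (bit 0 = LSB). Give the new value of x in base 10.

x = 00111010110110
bit 6 is currently 0; toggle it via x ^ (1 << 6) = x ^ 64
→ 00111011110110 = 3830

3830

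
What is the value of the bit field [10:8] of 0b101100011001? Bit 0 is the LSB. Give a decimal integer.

v = 101100011001
Shift right by 8: 1011
Mask low 3 bits: 011 = 3

3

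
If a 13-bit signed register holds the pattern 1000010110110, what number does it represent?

-3914

pattern = 1000010110110 (MSB is 1 ⇒ negative)
Invert: 0111101001001, add 1 → 0111101001010 = 3914, so the value is -3914.
(Equivalently: 4278 - 2^13 = 4278 - 8192 = -3914.)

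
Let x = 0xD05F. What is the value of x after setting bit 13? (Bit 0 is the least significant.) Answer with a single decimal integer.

x = 1101000001011111
bit 13 is currently 0; set it via x | (1 << 13) = x | 8192
→ 1111000001011111 = 61535

61535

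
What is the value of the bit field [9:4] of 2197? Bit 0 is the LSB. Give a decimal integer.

9

v = 100010010101
Shift right by 4: 10001001
Mask low 6 bits: 001001 = 9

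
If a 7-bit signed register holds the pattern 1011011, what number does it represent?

-37

pattern = 1011011 (MSB is 1 ⇒ negative)
Invert: 0100100, add 1 → 0100101 = 37, so the value is -37.
(Equivalently: 91 - 2^7 = 91 - 128 = -37.)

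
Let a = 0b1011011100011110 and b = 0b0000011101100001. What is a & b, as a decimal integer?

a = 1011011100011110
b = 0000011101100001
AND → 0000011100000000 = 1792

1792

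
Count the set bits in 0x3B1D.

9

0x3B1D = 11101100011101
Count the 1s: 1 + 1 + 1 + 1 + 1 + 1 + 1 + 1 + 1 = 9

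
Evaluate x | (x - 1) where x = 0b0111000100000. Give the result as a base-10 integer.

x = 111000100000 = 3616
x - 1 = 111000011111
OR    = 111000111111 = 3647
(x | (x - 1) sets all bits below the lowest set bit.)

3647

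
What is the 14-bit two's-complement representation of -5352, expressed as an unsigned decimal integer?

11032

5352 in 14 bits: 01010011101000
Invert: 10101100010111
Add 1:  10101100011000 = 11032
(Check: 2^14 - 5352 = 16384 - 5352 = 11032.)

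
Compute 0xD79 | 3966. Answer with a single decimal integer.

0xD79 = 110101111001
3966 = 111101111110
 OR → 111101111111 = 3967

3967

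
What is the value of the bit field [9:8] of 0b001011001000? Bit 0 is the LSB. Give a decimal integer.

2

v = 001011001000
Shift right by 8: 0010
Mask low 2 bits: 10 = 2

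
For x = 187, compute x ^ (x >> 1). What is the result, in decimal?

x = 10111011 = 187
x>>1 = 01011101
XOR  = 11100110 = 230
(x ^ (x >> 1) gives the standard binary-reflected Gray code of x.)

230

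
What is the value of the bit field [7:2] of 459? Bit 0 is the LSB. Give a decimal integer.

50

v = 111001011
Shift right by 2: 1110010
Mask low 6 bits: 110010 = 50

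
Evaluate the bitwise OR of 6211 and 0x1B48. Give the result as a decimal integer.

6211 = 1100001000011
0x1B48 = 1101101001000
 OR → 1101101001011 = 6987

6987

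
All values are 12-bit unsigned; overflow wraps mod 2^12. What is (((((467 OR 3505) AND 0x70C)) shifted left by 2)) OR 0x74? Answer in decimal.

1140

467 = 000111010011
3505 = 110110110001
→ OR → 110111110011 = 3571
0x70C = 011100001100
→ AND → 010100000000 = 1280
→ shifted left by 2 (mod 2^12) → 010000000000 = 1024
0x74 = 000001110100
→ OR → 010001110100 = 1140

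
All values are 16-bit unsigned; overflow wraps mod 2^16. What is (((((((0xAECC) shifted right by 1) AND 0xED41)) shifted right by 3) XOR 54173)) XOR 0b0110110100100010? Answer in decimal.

46615

0xAECC = 1010111011001100
→ shifted right by 1 → 0101011101100110 = 22374
0xED41 = 1110110101000001
→ AND → 0100010101000000 = 17728
→ shifted right by 3 → 0000100010101000 = 2216
54173 = 1101001110011101
→ XOR → 1101101100110101 = 56117
0b0110110100100010 = 0110110100100010
→ XOR → 1011011000010111 = 46615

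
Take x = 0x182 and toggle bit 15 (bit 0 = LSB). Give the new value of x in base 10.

x = 0000000110000010
bit 15 is currently 0; toggle it via x ^ (1 << 15) = x ^ 32768
→ 1000000110000010 = 33154

33154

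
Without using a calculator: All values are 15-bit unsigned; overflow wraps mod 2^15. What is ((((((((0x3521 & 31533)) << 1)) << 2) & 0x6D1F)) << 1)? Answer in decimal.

4624

0x3521 = 011010100100001
31533 = 111101100101101
→ & → 011000100100001 = 12577
→ << 1 (mod 2^15) → 110001001000010 = 25154
→ << 2 (mod 2^15) → 000100100001000 = 2312
0x6D1F = 110110100011111
→ & → 000100100001000 = 2312
→ << 1 (mod 2^15) → 001001000010000 = 4624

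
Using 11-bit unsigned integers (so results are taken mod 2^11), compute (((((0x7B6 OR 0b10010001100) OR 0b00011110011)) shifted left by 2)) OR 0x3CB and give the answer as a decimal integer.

2047

0x7B6 = 11110110110
0b10010001100 = 10010001100
→ OR → 11110111110 = 1982
0b00011110011 = 00011110011
→ OR → 11111111111 = 2047
→ shifted left by 2 (mod 2^11) → 11111111100 = 2044
0x3CB = 01111001011
→ OR → 11111111111 = 2047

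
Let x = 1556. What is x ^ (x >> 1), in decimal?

1310

x = 11000010100 = 1556
x>>1 = 01100001010
XOR  = 10100011110 = 1310
(x ^ (x >> 1) gives the standard binary-reflected Gray code of x.)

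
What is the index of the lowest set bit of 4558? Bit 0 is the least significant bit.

1

4558 = 1000111001110
Trailing zeros: 1, so the lowest set bit is bit 1 (value 2).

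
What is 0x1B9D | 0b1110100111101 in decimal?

8125

0x1B9D = 1101110011101
b = 1110100111101
 OR → 1111110111101 = 8125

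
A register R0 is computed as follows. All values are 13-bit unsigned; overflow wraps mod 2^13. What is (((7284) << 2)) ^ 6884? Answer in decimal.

2868

7284 = 1110001110100
→ << 2 (mod 2^13) → 1000111010000 = 4560
6884 = 1101011100100
→ ^ → 0101100110100 = 2868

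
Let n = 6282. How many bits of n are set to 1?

5

6282 = 1100010001010
Count the 1s: 1 + 1 + 1 + 1 + 1 = 5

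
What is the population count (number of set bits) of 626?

5

626 = 1001110010
Count the 1s: 1 + 1 + 1 + 1 + 1 = 5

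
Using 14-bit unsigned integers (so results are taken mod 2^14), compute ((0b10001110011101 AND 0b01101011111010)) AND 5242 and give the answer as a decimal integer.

0b10001110011101 = 10001110011101
0b01101011111010 = 01101011111010
→ AND → 00001010011000 = 664
5242 = 01010001111010
→ AND → 00000000011000 = 24

24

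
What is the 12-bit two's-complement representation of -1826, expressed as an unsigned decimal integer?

1826 in 12 bits: 011100100010
Invert: 100011011101
Add 1:  100011011110 = 2270
(Check: 2^12 - 1826 = 4096 - 1826 = 2270.)

2270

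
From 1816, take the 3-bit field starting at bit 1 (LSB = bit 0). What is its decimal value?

v = 11100011000
Shift right by 1: 1110001100
Mask low 3 bits: 100 = 4

4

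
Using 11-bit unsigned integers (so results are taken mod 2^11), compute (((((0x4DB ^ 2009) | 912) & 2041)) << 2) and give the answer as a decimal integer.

0x4DB = 10011011011
2009 = 11111011001
→ ^ → 01100000010 = 770
912 = 01110010000
→ | → 01110010010 = 914
2041 = 11111111001
→ & → 01110010000 = 912
→ << 2 (mod 2^11) → 11001000000 = 1600

1600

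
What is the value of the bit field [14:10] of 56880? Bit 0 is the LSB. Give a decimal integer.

23

v = 1101111000110000
Shift right by 10: 110111
Mask low 5 bits: 10111 = 23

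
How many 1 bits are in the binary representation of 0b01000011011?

n = 1000011011
Count the 1s: 1 + 1 + 1 + 1 + 1 = 5

5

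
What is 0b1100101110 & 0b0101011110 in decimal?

270

a = 1100101110
b = 0101011110
AND → 0100001110 = 270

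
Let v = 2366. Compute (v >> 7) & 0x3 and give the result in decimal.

2

v = 100100111110
Shift right by 7: 10010
Mask low 2 bits: 10 = 2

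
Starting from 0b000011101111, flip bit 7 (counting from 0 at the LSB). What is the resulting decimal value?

x = 000011101111
bit 7 is currently 1; toggle it via x ^ (1 << 7) = x ^ 128
→ 000001101111 = 111

111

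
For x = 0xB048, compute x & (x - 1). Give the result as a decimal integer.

x = 1011000001001000 = 45128
x - 1 = 1011000001000111
AND   = 1011000001000000 = 45120
(x & (x - 1) clears the lowest set bit of x.)

45120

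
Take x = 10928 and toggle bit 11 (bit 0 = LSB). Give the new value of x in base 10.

x = 0010101010110000
bit 11 is currently 1; toggle it via x ^ (1 << 11) = x ^ 2048
→ 0010001010110000 = 8880

8880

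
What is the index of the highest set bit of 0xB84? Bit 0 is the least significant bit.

0xB84 = 101110000100
The topmost 1 is at position 11 (since 2^11 = 2048 ≤ 2948 < 4096).

11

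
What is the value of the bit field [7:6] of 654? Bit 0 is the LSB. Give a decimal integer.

2

v = 1010001110
Shift right by 6: 1010
Mask low 2 bits: 10 = 2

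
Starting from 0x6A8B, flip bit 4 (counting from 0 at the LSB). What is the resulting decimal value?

27291

x = 0110101010001011
bit 4 is currently 0; toggle it via x ^ (1 << 4) = x ^ 16
→ 0110101010011011 = 27291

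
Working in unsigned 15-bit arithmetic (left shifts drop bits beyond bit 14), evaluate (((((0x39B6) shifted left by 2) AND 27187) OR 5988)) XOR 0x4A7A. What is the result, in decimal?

15630

0x39B6 = 011100110110110
→ shifted left by 2 (mod 2^15) → 110011011011000 = 26328
27187 = 110101000110011
→ AND → 110001000010000 = 25104
5988 = 001011101100100
→ OR → 111011101110100 = 30580
0x4A7A = 100101001111010
→ XOR → 011110100001110 = 15630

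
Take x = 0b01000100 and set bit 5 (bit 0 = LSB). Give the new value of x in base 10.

x = 01000100
bit 5 is currently 0; set it via x | (1 << 5) = x | 32
→ 01100100 = 100

100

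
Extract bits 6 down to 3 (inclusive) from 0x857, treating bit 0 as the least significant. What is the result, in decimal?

v = 0100001010111
Shift right by 3: 0100001010
Mask low 4 bits: 1010 = 10

10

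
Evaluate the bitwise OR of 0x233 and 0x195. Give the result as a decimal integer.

0x233 = 1000110011
0x195 = 0110010101
 OR → 1110110111 = 951

951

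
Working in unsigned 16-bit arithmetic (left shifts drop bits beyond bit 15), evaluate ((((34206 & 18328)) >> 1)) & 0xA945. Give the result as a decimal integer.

34206 = 1000010110011110
18328 = 0100011110011000
→ & → 0000010110011000 = 1432
→ >> 1 → 0000001011001100 = 716
0xA945 = 1010100101000101
→ & → 0000000001000100 = 68

68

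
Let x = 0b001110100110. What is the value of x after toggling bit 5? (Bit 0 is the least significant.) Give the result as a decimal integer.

902

x = 001110100110
bit 5 is currently 1; toggle it via x ^ (1 << 5) = x ^ 32
→ 001110000110 = 902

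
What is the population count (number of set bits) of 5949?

5949 = 1011100111101
Count the 1s: 1 + 1 + 1 + 1 + 1 + 1 + 1 + 1 + 1 = 9

9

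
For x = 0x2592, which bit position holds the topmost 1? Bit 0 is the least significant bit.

13

0x2592 = 10010110010010
The topmost 1 is at position 13 (since 2^13 = 8192 ≤ 9618 < 16384).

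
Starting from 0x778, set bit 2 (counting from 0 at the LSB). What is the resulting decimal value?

1916

x = 11101111000
bit 2 is currently 0; set it via x | (1 << 2) = x | 4
→ 11101111100 = 1916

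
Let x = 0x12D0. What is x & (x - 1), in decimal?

x = 1001011010000 = 4816
x - 1 = 1001011001111
AND   = 1001011000000 = 4800
(x & (x - 1) clears the lowest set bit of x.)

4800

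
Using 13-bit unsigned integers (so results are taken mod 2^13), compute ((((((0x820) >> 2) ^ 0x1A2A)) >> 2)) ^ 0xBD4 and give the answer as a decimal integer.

3548

0x820 = 0100000100000
→ >> 2 → 0001000001000 = 520
0x1A2A = 1101000101010
→ ^ → 1100000100010 = 6178
→ >> 2 → 0011000001000 = 1544
0xBD4 = 0101111010100
→ ^ → 0110111011100 = 3548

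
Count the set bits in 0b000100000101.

3

n = 100000101
Count the 1s: 1 + 1 + 1 = 3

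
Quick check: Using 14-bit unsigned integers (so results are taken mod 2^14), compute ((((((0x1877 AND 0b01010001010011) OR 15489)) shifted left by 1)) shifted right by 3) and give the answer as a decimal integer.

0x1877 = 01100001110111
0b01010001010011 = 01010001010011
→ AND → 01000001010011 = 4179
15489 = 11110010000001
→ OR → 11110011010011 = 15571
→ shifted left by 1 (mod 2^14) → 11100110100110 = 14758
→ shifted right by 3 → 00011100110100 = 1844

1844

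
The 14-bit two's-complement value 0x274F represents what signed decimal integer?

-6321

pattern = 10011101001111 (MSB is 1 ⇒ negative)
Invert: 01100010110000, add 1 → 01100010110001 = 6321, so the value is -6321.
(Equivalently: 10063 - 2^14 = 10063 - 16384 = -6321.)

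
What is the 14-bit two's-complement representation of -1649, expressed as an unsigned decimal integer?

1649 in 14 bits: 00011001110001
Invert: 11100110001110
Add 1:  11100110001111 = 14735
(Check: 2^14 - 1649 = 16384 - 1649 = 14735.)

14735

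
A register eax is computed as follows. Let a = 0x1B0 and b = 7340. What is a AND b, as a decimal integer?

160

0x1B0 = 0000110110000
7340 = 1110010101100
AND → 0000010100000 = 160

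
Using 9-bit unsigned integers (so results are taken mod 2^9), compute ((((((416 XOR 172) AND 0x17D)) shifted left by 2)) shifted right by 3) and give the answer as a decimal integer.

6

416 = 110100000
172 = 010101100
→ XOR → 100001100 = 268
0x17D = 101111101
→ AND → 100001100 = 268
→ shifted left by 2 (mod 2^9) → 000110000 = 48
→ shifted right by 3 → 000000110 = 6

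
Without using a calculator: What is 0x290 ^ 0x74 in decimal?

0x290 = 1010010000
0x74 = 0001110100
XOR → 1011100100 = 740

740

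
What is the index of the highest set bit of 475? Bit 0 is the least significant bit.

8

475 = 111011011
The topmost 1 is at position 8 (since 2^8 = 256 ≤ 475 < 512).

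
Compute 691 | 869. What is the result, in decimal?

1015

691 = 1010110011
869 = 1101100101
 OR → 1111110111 = 1015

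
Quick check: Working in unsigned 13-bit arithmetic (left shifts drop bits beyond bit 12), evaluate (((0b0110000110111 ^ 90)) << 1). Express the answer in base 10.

0b0110000110111 = 0110000110111
90 = 0000001011010
→ ^ → 0110001101101 = 3181
→ << 1 (mod 2^13) → 1100011011010 = 6362

6362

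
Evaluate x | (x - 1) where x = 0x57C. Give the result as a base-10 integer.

x = 10101111100 = 1404
x - 1 = 10101111011
OR    = 10101111111 = 1407
(x | (x - 1) sets all bits below the lowest set bit.)

1407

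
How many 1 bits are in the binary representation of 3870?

3870 = 111100011110
Count the 1s: 1 + 1 + 1 + 1 + 1 + 1 + 1 + 1 = 8

8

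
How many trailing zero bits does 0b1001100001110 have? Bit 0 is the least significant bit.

0b1001100001110 = 1001100001110
Trailing zeros: 1, so the lowest set bit is bit 1 (value 2).

1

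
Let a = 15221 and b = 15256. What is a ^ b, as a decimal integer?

237

15221 = 11101101110101
15256 = 11101110011000
XOR → 00000011101101 = 237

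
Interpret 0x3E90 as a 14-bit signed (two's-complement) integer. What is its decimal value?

-368

pattern = 11111010010000 (MSB is 1 ⇒ negative)
Invert: 00000101101111, add 1 → 00000101110000 = 368, so the value is -368.
(Equivalently: 16016 - 2^14 = 16016 - 16384 = -368.)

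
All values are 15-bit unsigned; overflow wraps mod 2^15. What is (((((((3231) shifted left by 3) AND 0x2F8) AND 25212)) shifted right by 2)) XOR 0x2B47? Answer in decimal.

3231 = 000110010011111
→ shifted left by 3 (mod 2^15) → 110010011111000 = 25848
0x2F8 = 000001011111000
→ AND → 000000011111000 = 248
25212 = 110001001111100
→ AND → 000000001111000 = 120
→ shifted right by 2 → 000000000011110 = 30
0x2B47 = 010101101000111
→ XOR → 010101101011001 = 11097

11097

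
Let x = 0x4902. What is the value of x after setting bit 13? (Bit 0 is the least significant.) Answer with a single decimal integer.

26882

x = 100100100000010
bit 13 is currently 0; set it via x | (1 << 13) = x | 8192
→ 110100100000010 = 26882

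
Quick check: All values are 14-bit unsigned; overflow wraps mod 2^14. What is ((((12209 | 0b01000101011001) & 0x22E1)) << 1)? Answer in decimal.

1474

12209 = 10111110110001
0b01000101011001 = 01000101011001
→ | → 11111111111001 = 16377
0x22E1 = 10001011100001
→ & → 10001011100001 = 8929
→ << 1 (mod 2^14) → 00010111000010 = 1474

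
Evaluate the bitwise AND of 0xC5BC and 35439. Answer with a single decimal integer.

0xC5BC = 1100010110111100
35439 = 1000101001101111
AND → 1000000000101100 = 32812

32812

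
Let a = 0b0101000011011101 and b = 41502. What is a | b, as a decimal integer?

62175

a = 0101000011011101
41502 = 1010001000011110
 OR → 1111001011011111 = 62175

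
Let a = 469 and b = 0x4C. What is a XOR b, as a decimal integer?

469 = 111010101
0x4C = 001001100
XOR → 110011001 = 409

409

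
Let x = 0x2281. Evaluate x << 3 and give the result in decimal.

0x2281 = 00010001010000001
shift left by 3 → 10001010000001000 = 70664
(equivalently, 8833 × 2^3 = 8833 × 8)

70664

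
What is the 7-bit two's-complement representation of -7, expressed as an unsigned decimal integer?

7 in 7 bits: 0000111
Invert: 1111000
Add 1:  1111001 = 121
(Check: 2^7 - 7 = 128 - 7 = 121.)

121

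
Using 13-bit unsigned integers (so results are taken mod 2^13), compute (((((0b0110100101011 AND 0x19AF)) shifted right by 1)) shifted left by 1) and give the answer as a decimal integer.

0b0110100101011 = 0110100101011
0x19AF = 1100110101111
→ AND → 0100100101011 = 2347
→ shifted right by 1 → 0010010010101 = 1173
→ shifted left by 1 (mod 2^13) → 0100100101010 = 2346

2346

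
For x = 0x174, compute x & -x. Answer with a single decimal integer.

4

x = 101110100 = 372
-x (two's complement) = …010001100
AND   = 000000100 = 4
(x & -x isolates the lowest set bit of x.)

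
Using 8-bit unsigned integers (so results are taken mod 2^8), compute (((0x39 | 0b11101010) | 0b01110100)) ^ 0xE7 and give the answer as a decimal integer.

0x39 = 00111001
0b11101010 = 11101010
→ | → 11111011 = 251
0b01110100 = 01110100
→ | → 11111111 = 255
0xE7 = 11100111
→ ^ → 00011000 = 24

24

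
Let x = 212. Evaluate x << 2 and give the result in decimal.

848

212 = 0011010100
shift left by 2 → 1101010000 = 848
(equivalently, 212 × 2^2 = 212 × 4)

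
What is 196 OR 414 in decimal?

478

196 = 011000100
414 = 110011110
 OR → 111011110 = 478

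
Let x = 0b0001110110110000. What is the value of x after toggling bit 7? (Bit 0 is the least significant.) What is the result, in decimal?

x = 0001110110110000
bit 7 is currently 1; toggle it via x ^ (1 << 7) = x ^ 128
→ 0001110100110000 = 7472

7472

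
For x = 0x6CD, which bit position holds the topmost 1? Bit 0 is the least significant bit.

0x6CD = 11011001101
The topmost 1 is at position 10 (since 2^10 = 1024 ≤ 1741 < 2048).

10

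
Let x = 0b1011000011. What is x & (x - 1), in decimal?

x = 1011000011 = 707
x - 1 = 1011000010
AND   = 1011000010 = 706
(x & (x - 1) clears the lowest set bit of x.)

706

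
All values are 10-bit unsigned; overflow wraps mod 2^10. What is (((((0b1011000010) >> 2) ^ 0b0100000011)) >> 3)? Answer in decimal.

0b1011000010 = 1011000010
→ >> 2 → 0010110000 = 176
0b0100000011 = 0100000011
→ ^ → 0110110011 = 435
→ >> 3 → 0000110110 = 54

54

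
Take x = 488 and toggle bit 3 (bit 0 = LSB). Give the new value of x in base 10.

x = 000111101000
bit 3 is currently 1; toggle it via x ^ (1 << 3) = x ^ 8
→ 000111100000 = 480

480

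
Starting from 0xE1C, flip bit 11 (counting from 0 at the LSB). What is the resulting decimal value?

1564

x = 111000011100
bit 11 is currently 1; toggle it via x ^ (1 << 11) = x ^ 2048
→ 011000011100 = 1564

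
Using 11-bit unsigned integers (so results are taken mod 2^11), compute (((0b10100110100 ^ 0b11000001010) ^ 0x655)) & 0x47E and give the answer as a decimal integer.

0b10100110100 = 10100110100
0b11000001010 = 11000001010
→ ^ → 01100111110 = 830
0x655 = 11001010101
→ ^ → 10101101011 = 1387
0x47E = 10001111110
→ & → 10001101010 = 1130

1130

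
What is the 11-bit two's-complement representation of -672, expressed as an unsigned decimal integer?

672 in 11 bits: 01010100000
Invert: 10101011111
Add 1:  10101100000 = 1376
(Check: 2^11 - 672 = 2048 - 672 = 1376.)

1376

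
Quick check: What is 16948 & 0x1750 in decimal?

528

16948 = 100001000110100
0x1750 = 001011101010000
AND → 000001000010000 = 528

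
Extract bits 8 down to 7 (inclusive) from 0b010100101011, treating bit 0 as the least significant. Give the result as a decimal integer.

2

v = 010100101011
Shift right by 7: 01010
Mask low 2 bits: 10 = 2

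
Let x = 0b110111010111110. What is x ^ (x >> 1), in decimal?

x = 110111010111110 = 28350
x>>1 = 011011101011111
XOR  = 101100111100001 = 23009
(x ^ (x >> 1) gives the standard binary-reflected Gray code of x.)

23009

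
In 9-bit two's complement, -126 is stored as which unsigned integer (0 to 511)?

126 in 9 bits: 001111110
Invert: 110000001
Add 1:  110000010 = 386
(Check: 2^9 - 126 = 512 - 126 = 386.)

386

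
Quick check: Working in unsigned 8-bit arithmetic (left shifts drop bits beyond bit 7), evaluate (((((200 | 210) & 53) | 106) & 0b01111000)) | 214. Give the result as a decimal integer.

254

200 = 11001000
210 = 11010010
→ | → 11011010 = 218
53 = 00110101
→ & → 00010000 = 16
106 = 01101010
→ | → 01111010 = 122
0b01111000 = 01111000
→ & → 01111000 = 120
214 = 11010110
→ | → 11111110 = 254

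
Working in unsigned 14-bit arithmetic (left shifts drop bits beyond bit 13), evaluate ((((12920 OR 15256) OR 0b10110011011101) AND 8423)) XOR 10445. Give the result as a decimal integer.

12920 = 11001001111000
15256 = 11101110011000
→ OR → 11101111111000 = 15352
0b10110011011101 = 10110011011101
→ OR → 11111111111101 = 16381
8423 = 10000011100111
→ AND → 10000011100101 = 8421
10445 = 10100011001101
→ XOR → 00100000101000 = 2088

2088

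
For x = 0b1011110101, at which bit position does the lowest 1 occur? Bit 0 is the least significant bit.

0b1011110101 = 1011110101
Trailing zeros: 0, so the lowest set bit is bit 0 (value 1).

0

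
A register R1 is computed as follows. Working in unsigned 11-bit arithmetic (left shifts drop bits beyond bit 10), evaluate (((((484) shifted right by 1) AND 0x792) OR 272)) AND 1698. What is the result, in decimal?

130

484 = 00111100100
→ shifted right by 1 → 00011110010 = 242
0x792 = 11110010010
→ AND → 00010010010 = 146
272 = 00100010000
→ OR → 00110010010 = 402
1698 = 11010100010
→ AND → 00010000010 = 130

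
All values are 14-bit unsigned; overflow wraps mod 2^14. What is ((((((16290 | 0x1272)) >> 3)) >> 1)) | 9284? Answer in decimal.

16290 = 11111110100010
0x1272 = 01001001110010
→ | → 11111111110010 = 16370
→ >> 3 → 00011111111110 = 2046
→ >> 1 → 00001111111111 = 1023
9284 = 10010001000100
→ | → 10011111111111 = 10239

10239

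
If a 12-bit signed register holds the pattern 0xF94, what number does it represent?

pattern = 111110010100 (MSB is 1 ⇒ negative)
Invert: 000001101011, add 1 → 000001101100 = 108, so the value is -108.
(Equivalently: 3988 - 2^12 = 3988 - 4096 = -108.)

-108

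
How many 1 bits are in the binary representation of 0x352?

0x352 = 1101010010
Count the 1s: 1 + 1 + 1 + 1 + 1 = 5

5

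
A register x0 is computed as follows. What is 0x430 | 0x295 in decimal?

1717

0x430 = 10000110000
0x295 = 01010010101
 OR → 11010110101 = 1717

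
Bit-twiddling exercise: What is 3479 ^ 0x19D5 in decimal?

5186

3479 = 0110110010111
0x19D5 = 1100111010101
XOR → 1010001000010 = 5186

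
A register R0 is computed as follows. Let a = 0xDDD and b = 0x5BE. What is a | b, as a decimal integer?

3583

0xDDD = 110111011101
0x5BE = 010110111110
 OR → 110111111111 = 3583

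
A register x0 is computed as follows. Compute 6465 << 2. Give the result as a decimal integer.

25860

6465 = 001100101000001
shift left by 2 → 110010100000100 = 25860
(equivalently, 6465 × 2^2 = 6465 × 4)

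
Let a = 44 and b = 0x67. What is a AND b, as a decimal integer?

36

44 = 0101100
0x67 = 1100111
AND → 0100100 = 36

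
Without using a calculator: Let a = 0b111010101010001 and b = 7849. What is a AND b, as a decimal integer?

5121

a = 111010101010001
7849 = 001111010101001
AND → 001010000000001 = 5121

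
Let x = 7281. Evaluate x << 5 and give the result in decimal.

232992

7281 = 000001110001110001
shift left by 5 → 111000111000100000 = 232992
(equivalently, 7281 × 2^5 = 7281 × 32)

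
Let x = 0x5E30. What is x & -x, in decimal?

x = 101111000110000 = 24112
-x (two's complement) = …010000111010000
AND   = 000000000010000 = 16
(x & -x isolates the lowest set bit of x.)

16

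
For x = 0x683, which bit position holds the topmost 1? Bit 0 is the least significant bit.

0x683 = 11010000011
The topmost 1 is at position 10 (since 2^10 = 1024 ≤ 1667 < 2048).

10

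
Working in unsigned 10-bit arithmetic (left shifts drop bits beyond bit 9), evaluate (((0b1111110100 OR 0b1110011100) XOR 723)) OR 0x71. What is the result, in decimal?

383

0b1111110100 = 1111110100
0b1110011100 = 1110011100
→ OR → 1111111100 = 1020
723 = 1011010011
→ XOR → 0100101111 = 303
0x71 = 0001110001
→ OR → 0101111111 = 383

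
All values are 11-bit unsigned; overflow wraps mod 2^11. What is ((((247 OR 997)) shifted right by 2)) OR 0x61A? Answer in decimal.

247 = 00011110111
997 = 01111100101
→ OR → 01111110111 = 1015
→ shifted right by 2 → 00011111101 = 253
0x61A = 11000011010
→ OR → 11011111111 = 1791

1791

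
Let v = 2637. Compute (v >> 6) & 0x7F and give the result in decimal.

v = 0101001001101
Shift right by 6: 0101001
Mask low 7 bits: 0101001 = 41

41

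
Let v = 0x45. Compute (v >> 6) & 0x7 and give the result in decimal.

1

v = 000001000101
Shift right by 6: 000001
Mask low 3 bits: 001 = 1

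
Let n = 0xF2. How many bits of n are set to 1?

5

0xF2 = 11110010
Count the 1s: 1 + 1 + 1 + 1 + 1 = 5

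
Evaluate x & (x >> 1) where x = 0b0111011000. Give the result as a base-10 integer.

200

x = 111011000 = 472
x>>1 = 011101100
AND  = 011001000 = 200
(x & (x >> 1) has a 1 wherever x has two consecutive 1 bits.)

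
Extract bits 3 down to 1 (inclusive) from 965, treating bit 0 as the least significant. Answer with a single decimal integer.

v = 001111000101
Shift right by 1: 00111100010
Mask low 3 bits: 010 = 2

2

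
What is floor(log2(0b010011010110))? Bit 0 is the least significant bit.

10

0b010011010110 = 10011010110
The topmost 1 is at position 10 (since 2^10 = 1024 ≤ 1238 < 2048).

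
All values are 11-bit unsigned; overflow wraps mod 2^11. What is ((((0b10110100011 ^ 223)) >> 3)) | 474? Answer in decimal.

0b10110100011 = 10110100011
223 = 00011011111
→ ^ → 10101111100 = 1404
→ >> 3 → 00010101111 = 175
474 = 00111011010
→ | → 00111111111 = 511

511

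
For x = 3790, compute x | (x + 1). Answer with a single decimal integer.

x = 111011001110 = 3790
x + 1 = 111011001111
OR    = 111011001111 = 3791
(x | (x + 1) sets the lowest cleared bit.)

3791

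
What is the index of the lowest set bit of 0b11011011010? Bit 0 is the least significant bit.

1

0b11011011010 = 11011011010
Trailing zeros: 1, so the lowest set bit is bit 1 (value 2).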